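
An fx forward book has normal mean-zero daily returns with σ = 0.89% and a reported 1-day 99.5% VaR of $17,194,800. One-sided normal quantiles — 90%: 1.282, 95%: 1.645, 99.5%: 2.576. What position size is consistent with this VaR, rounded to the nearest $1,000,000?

$750,000,000

VaR as a fraction of value: z·σ = 2.576 × 0.89% = 2.29264%.
Position = $17,194,800 / 0.0229264 = $750,000,000.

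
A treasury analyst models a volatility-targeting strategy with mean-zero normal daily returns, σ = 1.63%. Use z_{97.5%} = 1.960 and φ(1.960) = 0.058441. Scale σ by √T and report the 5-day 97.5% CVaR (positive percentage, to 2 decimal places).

8.52%

σ_{5d} = 1.63% × √5 = 3.645%.
ES multiplier = φ(z)/(1−α) = 0.058441/0.025 = 2.338.
ES = 3.645% × 2.338 = 8.522%.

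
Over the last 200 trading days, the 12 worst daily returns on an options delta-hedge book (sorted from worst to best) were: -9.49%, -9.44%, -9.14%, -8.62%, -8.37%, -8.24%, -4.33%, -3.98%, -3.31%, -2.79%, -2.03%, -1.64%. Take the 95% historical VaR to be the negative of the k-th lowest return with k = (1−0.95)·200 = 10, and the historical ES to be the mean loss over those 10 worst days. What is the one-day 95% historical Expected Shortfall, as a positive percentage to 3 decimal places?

The 10 worst returns sum to -67.71%.
ES = −(-67.71%) / 10 = 6.771%.

6.771%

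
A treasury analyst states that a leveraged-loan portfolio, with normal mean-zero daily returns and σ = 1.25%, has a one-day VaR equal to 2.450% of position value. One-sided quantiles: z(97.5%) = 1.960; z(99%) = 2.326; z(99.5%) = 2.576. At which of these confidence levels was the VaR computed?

Implied z = VaR/σ = 2.450 / 1.25 = 1.960.
This matches z(97.5%) = 1.960.

97.5%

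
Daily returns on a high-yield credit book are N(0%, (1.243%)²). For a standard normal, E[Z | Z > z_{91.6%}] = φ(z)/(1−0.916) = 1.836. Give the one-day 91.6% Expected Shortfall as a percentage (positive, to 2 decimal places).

ES = 1.243% × 1.836 = 2.282%.

2.28%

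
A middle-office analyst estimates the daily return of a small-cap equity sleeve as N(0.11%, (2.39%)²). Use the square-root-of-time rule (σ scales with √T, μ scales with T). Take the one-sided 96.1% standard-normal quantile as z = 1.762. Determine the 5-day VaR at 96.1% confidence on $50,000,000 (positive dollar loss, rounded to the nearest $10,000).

$4,430,000

σ_{5d} = 2.39% × √5 = 5.344%; μ_{5d} = 5 × 0.11% = 0.550%.
VaR = −(0.550%) + 1.762 × 5.344% = 8.866%.
On $50,000,000: 0.08866 × $50,000,000 = $4,433,000.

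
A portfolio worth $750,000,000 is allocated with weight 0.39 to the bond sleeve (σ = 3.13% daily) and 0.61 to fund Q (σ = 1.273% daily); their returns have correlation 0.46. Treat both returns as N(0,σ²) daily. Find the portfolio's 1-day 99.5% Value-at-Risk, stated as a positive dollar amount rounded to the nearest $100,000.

$33,300,000

σ_p² = 0.39²·3.13² + 0.61²·1.273² + 2·0.46·0.39·0.61·3.13·1.273 = 2.9652 (%²).
σ_p = √2.9652 = 1.722%.
At 99.5%, z = 2.576.
VaR = 2.576 × 1.722% = 4.436%; on $750,000,000 that is $33,270,000.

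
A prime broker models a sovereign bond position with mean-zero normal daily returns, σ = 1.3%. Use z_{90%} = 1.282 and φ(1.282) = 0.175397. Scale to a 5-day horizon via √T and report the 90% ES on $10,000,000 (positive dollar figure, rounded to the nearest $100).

$509,900

σ_{5d} = 1.3% × √5 = 2.907%.
ES multiplier = φ(z)/(1−α) = 0.175397/0.1 = 1.754.
ES = 2.907% × 1.754 = 5.099%; on $10,000,000: $509,900.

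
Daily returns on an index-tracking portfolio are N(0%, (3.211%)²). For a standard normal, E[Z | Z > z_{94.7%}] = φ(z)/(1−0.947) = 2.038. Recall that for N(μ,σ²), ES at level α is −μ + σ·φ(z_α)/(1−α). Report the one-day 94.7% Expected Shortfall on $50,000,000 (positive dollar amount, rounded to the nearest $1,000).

$3,272,000

ES = 3.211% × 2.038 = 6.544%.
On $50,000,000: 0.06544 × $50,000,000 = $3,272,000.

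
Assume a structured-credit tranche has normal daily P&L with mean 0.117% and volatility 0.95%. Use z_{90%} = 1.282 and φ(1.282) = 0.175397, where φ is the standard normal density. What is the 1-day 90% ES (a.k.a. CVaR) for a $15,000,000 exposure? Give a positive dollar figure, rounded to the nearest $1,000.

Tail multiplier: φ(z)/(1−α) = 0.175397 / 0.1 = 1.754.
ES = −(0.117%) + 0.95% × 1.754 = 1.549%.
On $15,000,000: 0.01549 × $15,000,000 = $232,350.

$232,000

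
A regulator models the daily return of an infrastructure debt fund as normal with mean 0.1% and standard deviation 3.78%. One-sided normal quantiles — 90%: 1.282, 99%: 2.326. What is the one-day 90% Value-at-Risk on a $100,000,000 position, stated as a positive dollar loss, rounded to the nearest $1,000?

VaR = −μ + z·σ = −(0.1%) + 1.282 × 3.78% = 4.746%.
On $100,000,000: 0.04746 × $100,000,000 = $4,746,000.

$4,746,000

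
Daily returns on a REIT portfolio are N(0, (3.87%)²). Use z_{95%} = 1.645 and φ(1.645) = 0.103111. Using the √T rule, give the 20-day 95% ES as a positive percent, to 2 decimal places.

35.69%

σ_{20d} = 3.87% × √20 = 17.307%.
ES multiplier = φ(z)/(1−α) = 0.103111/0.05 = 2.062.
ES = 17.307% × 2.062 = 35.687%.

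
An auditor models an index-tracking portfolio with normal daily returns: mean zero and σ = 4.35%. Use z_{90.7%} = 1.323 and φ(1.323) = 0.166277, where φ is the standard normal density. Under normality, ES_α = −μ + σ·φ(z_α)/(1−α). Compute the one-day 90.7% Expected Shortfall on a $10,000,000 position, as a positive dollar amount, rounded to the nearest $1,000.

$778,000

Tail multiplier: φ(z)/(1−α) = 0.166277 / 0.093 = 1.788.
ES = 4.35% × 1.788 = 7.778%.
On $10,000,000: 0.07778 × $10,000,000 = $777,800.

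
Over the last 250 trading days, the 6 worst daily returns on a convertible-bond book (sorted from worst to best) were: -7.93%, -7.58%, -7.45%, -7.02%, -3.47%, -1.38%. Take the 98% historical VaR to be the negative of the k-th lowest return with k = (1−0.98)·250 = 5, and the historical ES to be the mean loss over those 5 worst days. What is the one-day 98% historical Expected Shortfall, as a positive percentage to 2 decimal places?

The 5 worst returns sum to -33.45%.
ES = −(-33.45%) / 5 = 6.69%.

6.69%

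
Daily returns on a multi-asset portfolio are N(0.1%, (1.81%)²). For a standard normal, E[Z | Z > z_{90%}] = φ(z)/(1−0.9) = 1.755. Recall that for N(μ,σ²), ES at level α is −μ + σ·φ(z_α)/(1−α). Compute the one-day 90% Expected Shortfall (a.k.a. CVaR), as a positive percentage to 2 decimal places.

3.08%

ES = −(0.1%) + 1.81% × 1.755 = 3.077%.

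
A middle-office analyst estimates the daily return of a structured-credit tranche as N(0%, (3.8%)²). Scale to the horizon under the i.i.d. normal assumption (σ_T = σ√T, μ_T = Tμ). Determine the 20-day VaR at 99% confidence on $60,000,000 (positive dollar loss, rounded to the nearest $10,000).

At 99%, z = 2.326.
σ_{20d} = 3.8% × √20 = 16.994%.
VaR = 2.326 × 16.994% = 39.528%.
On $60,000,000: 0.39528 × $60,000,000 = $23,716,800.

$23,720,000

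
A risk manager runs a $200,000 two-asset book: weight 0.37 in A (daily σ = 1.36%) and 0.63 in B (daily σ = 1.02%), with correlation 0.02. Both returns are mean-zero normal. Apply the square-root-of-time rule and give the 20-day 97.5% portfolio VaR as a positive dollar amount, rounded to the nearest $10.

$14,450

σ_p = √(0.37²·1.36² + 0.63²·1.02² + 2·0.02·0.37·0.63·1.36·1.02) = 0.824%.
σ_{20d} = 0.824% × √20 = 3.685%.
z(97.5%) = 1.960.
VaR = 1.960 × 3.685% = 7.223%; on $200,000 that is $14,446.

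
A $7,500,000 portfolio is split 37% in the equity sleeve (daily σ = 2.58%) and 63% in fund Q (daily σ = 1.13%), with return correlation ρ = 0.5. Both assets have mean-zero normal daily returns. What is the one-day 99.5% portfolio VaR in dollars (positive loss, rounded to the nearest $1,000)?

$280,000

σ_p² = 0.37²·2.58² + 0.63²·1.13² + 2·0.5·0.37·0.63·2.58·1.13 = 2.0976 (%²).
σ_p = √2.0976 = 1.448%.
At 99.5%, z = 2.576.
VaR = 2.576 × 1.448% = 3.730%; on $7,500,000 that is $279,750.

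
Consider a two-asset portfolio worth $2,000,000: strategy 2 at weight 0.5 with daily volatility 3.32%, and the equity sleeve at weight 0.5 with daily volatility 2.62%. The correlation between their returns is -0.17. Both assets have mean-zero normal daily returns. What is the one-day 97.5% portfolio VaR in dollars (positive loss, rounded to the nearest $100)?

$75,700

σ_p² = 0.5²·3.32² + 0.5²·2.62² + 2·-0.17·0.5·0.5·3.32·2.62 = 3.7323 (%²).
σ_p = √3.7323 = 1.932%.
At 97.5%, z = 1.960.
VaR = 1.960 × 1.932% = 3.787%; on $2,000,000 that is $75,740.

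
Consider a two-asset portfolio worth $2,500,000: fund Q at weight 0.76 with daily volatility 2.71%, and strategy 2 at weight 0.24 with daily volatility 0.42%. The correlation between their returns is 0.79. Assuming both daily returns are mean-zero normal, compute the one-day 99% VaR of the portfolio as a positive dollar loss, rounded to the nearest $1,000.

σ_p² = 0.76²·2.71² + 0.24²·0.42² + 2·0.79·0.76·0.24·2.71·0.42 = 4.5801 (%²).
σ_p = √4.5801 = 2.140%.
At 99%, z = 2.326.
VaR = 2.326 × 2.140% = 4.978%; on $2,500,000 that is $124,450.

$124,000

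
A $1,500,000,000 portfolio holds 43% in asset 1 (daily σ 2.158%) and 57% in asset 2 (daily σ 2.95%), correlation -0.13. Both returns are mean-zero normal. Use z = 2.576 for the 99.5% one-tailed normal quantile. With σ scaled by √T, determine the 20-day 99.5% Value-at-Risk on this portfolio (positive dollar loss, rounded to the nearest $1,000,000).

$313,000,000

σ_p = √(0.43²·2.158² + 0.57²·2.95² + 2·-0.13·0.43·0.57·2.158·2.95) = 1.812%.
σ_{20d} = 1.812% × √20 = 8.104%.
VaR = 2.576 × 8.104% = 20.876%; on $1,500,000,000 that is $313,140,000.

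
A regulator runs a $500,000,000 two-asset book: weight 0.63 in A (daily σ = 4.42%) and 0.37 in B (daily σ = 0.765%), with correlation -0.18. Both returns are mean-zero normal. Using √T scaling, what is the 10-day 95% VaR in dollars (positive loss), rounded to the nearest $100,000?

$71,500,000

σ_p = √(0.63²·4.42² + 0.37²·0.765² + 2·-0.18·0.63·0.37·4.42·0.765) = 2.748%.
σ_{10d} = 2.748% × √10 = 8.690%.
z(95%) = 1.645.
VaR = 1.645 × 8.690% = 14.295%; on $500,000,000 that is $71,475,000.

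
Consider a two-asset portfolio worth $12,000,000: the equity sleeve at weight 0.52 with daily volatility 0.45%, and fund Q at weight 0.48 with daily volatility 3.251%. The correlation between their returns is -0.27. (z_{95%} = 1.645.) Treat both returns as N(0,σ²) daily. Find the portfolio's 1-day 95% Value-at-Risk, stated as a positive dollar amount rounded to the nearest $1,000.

$299,000

σ_p² = 0.52²·0.45² + 0.48²·3.251² + 2·-0.27·0.52·0.48·0.45·3.251 = 2.2927 (%²).
σ_p = √2.2927 = 1.514%.
VaR = 1.645 × 1.514% = 2.491%; on $12,000,000 that is $298,920.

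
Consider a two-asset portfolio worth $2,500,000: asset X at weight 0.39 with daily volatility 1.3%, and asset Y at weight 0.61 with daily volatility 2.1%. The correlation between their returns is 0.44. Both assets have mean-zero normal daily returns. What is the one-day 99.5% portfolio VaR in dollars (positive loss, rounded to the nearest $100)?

$101,200

σ_p² = 0.39²·1.3² + 0.61²·2.1² + 2·0.44·0.39·0.61·1.3·2.1 = 2.4695 (%²).
σ_p = √2.4695 = 1.571%.
At 99.5%, z = 2.576.
VaR = 2.576 × 1.571% = 4.047%; on $2,500,000 that is $101,175.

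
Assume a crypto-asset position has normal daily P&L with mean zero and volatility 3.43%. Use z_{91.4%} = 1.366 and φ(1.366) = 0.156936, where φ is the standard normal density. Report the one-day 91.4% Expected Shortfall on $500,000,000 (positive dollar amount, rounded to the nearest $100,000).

Tail multiplier: φ(z)/(1−α) = 0.156936 / 0.086 = 1.825.
ES = 3.43% × 1.825 = 6.260%.
On $500,000,000: 0.06260 × $500,000,000 = $31,300,000.

$31,300,000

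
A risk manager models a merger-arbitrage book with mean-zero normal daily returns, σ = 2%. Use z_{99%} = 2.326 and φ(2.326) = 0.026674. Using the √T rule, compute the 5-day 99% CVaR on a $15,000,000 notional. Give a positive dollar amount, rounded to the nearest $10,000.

σ_{5d} = 2% × √5 = 4.472%.
ES multiplier = φ(z)/(1−α) = 0.026674/0.01 = 2.667.
ES = 4.472% × 2.667 = 11.927%; on $15,000,000: $1,789,050.

$1,790,000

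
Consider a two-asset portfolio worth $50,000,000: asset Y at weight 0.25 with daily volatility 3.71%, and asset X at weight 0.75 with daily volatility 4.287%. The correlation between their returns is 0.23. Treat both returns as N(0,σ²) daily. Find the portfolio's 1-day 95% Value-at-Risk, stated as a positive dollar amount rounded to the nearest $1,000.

$2,916,000

σ_p² = 0.25²·3.71² + 0.75²·4.287² + 2·0.23·0.25·0.75·3.71·4.287 = 12.5699 (%²).
σ_p = √12.5699 = 3.545%.
At 95%, z = 1.645.
VaR = 1.645 × 3.545% = 5.832%; on $50,000,000 that is $2,916,000.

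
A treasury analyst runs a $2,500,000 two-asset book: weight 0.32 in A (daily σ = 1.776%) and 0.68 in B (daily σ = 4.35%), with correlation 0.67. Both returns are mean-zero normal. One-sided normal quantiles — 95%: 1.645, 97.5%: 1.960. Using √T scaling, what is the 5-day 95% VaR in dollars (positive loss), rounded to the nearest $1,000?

$309,000

σ_p = √(0.32²·1.776² + 0.68²·4.35² + 2·0.67·0.32·0.68·1.776·4.35) = 3.365%.
σ_{5d} = 3.365% × √5 = 7.524%.
VaR = 1.645 × 7.524% = 12.377%; on $2,500,000 that is $309,425.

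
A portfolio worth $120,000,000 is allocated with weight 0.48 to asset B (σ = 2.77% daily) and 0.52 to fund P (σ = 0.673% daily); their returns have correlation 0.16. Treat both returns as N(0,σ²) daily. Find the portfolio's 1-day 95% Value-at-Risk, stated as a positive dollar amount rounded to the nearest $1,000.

σ_p² = 0.48²·2.77² + 0.52²·0.673² + 2·0.16·0.48·0.52·2.77·0.673 = 2.0392 (%²).
σ_p = √2.0392 = 1.428%.
At 95%, z = 1.645.
VaR = 1.645 × 1.428% = 2.349%; on $120,000,000 that is $2,818,800.

$2,819,000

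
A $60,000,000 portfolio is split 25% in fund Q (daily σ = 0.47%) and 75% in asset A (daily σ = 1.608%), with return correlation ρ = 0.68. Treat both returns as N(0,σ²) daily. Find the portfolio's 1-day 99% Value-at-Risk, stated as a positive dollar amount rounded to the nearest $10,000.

$1,800,000

σ_p² = 0.25²·0.47² + 0.75²·1.608² + 2·0.68·0.25·0.75·0.47·1.608 = 1.6610 (%²).
σ_p = √1.6610 = 1.289%.
At 99%, z = 2.326.
VaR = 2.326 × 1.289% = 2.998%; on $60,000,000 that is $1,798,800.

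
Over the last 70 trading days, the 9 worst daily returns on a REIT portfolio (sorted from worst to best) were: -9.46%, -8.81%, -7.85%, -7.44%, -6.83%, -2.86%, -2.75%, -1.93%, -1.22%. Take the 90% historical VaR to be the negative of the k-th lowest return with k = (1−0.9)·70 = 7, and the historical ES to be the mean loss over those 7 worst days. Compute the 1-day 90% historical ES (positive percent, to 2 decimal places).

The 7 worst returns sum to -46.00%.
ES = −(-46.00%) / 7 = 6.5714…% ≈ 6.57%.

6.57%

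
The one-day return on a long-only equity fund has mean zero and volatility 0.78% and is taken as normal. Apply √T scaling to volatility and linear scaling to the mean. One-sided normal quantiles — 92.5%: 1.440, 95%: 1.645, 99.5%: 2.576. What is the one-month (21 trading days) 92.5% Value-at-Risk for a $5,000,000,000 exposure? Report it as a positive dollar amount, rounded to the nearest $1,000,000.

σ_{21d} = 0.78% × √21 = 3.574%.
VaR = 1.440 × 3.574% = 5.147%.
On $5,000,000,000: 0.05147 × $5,000,000,000 = $257,350,000.

$257,000,000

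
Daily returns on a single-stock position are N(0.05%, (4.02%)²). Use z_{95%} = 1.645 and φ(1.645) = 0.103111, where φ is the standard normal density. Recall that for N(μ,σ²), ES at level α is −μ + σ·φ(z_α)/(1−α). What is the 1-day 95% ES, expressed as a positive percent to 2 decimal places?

Tail multiplier: φ(z)/(1−α) = 0.103111 / 0.05 = 2.062.
ES = −(0.05%) + 4.02% × 2.062 = 8.239%.

8.24%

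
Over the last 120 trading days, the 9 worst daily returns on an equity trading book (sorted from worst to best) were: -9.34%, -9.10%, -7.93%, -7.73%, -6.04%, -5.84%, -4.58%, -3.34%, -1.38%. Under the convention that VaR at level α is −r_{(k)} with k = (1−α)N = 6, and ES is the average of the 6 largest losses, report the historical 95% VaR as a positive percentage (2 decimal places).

k = 6; the 6th lowest return is -5.84%, so VaR = 5.84%.

5.84%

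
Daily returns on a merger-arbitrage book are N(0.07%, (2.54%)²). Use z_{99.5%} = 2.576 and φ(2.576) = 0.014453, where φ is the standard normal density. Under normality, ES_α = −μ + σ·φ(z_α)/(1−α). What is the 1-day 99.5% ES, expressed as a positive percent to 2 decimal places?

Tail multiplier: φ(z)/(1−α) = 0.014453 / 0.005 = 2.891.
ES = −(0.07%) + 2.54% × 2.891 = 7.273%.

7.27%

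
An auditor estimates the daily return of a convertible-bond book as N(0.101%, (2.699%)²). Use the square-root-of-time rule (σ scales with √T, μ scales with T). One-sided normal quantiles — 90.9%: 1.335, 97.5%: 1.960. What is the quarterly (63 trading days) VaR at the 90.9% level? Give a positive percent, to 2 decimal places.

σ_{63d} = 2.699% × √63 = 21.423%; μ_{63d} = 63 × 0.101% = 6.363%.
VaR = −(6.363%) + 1.335 × 21.423% = 22.237%.

22.24%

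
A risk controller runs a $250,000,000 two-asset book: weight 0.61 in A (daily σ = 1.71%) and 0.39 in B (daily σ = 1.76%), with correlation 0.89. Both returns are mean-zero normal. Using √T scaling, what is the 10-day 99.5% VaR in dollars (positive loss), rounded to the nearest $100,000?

$34,300,000

σ_p = √(0.61²·1.71² + 0.39²·1.76² + 2·0.89·0.61·0.39·1.71·1.76) = 1.683%.
σ_{10d} = 1.683% × √10 = 5.322%.
z(99.5%) = 2.576.
VaR = 2.576 × 5.322% = 13.709%; on $250,000,000 that is $34,272,500.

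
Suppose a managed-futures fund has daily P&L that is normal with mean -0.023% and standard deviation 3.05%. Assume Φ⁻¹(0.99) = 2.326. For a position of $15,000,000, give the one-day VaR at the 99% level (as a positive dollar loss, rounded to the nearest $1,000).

VaR = −μ + z·σ = −(-0.023%) + 2.326 × 3.05% = 7.117%.
On $15,000,000: 0.07117 × $15,000,000 = $1,067,550.

$1,068,000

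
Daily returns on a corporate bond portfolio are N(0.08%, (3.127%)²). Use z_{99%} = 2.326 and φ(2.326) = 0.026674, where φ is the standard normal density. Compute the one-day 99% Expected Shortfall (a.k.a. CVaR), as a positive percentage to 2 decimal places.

Tail multiplier: φ(z)/(1−α) = 0.026674 / 0.01 = 2.667.
ES = −(0.08%) + 3.127% × 2.667 = 8.260%.

8.26%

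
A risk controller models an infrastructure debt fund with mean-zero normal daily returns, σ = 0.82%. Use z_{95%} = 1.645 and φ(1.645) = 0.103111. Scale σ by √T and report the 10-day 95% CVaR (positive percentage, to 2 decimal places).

σ_{10d} = 0.82% × √10 = 2.593%.
ES multiplier = φ(z)/(1−α) = 0.103111/0.05 = 2.062.
ES = 2.593% × 2.062 = 5.347%.

5.35%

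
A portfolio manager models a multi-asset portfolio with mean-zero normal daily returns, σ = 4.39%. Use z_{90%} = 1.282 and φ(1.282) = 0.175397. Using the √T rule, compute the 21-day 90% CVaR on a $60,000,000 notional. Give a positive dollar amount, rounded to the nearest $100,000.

σ_{21d} = 4.39% × √21 = 20.118%.
ES multiplier = φ(z)/(1−α) = 0.175397/0.1 = 1.754.
ES = 20.118% × 1.754 = 35.287%; on $60,000,000: $21,172,200.

$21,200,000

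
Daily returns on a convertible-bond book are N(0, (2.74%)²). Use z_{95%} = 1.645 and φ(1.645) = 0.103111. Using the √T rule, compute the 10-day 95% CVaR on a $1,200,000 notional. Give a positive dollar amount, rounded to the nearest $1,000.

$214,000

σ_{10d} = 2.74% × √10 = 8.665%.
ES multiplier = φ(z)/(1−α) = 0.103111/0.05 = 2.062.
ES = 8.665% × 2.062 = 17.867%; on $1,200,000: $214,404.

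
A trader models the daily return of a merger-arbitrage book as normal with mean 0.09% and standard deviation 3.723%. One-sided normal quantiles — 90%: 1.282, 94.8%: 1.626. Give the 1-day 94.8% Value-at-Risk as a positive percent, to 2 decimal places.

5.96%

VaR = −μ + z·σ = −(0.09%) + 1.626 × 3.723% = 5.964%.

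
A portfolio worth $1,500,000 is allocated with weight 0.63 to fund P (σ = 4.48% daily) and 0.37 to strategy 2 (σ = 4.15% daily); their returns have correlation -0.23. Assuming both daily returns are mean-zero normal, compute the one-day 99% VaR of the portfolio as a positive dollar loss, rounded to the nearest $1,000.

$101,000

σ_p² = 0.63²·4.48² + 0.37²·4.15² + 2·-0.23·0.63·0.37·4.48·4.15 = 8.3302 (%²).
σ_p = √8.3302 = 2.886%.
At 99%, z = 2.326.
VaR = 2.326 × 2.886% = 6.713%; on $1,500,000 that is $100,695.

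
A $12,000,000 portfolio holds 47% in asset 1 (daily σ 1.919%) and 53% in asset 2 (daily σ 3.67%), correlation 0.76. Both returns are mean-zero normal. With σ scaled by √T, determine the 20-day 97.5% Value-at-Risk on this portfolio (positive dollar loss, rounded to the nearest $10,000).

$2,830,000

σ_p = √(0.47²·1.919² + 0.53²·3.67² + 2·0.76·0.47·0.53·1.919·3.67) = 2.695%.
σ_{20d} = 2.695% × √20 = 12.052%.
z(97.5%) = 1.960.
VaR = 1.960 × 12.052% = 23.622%; on $12,000,000 that is $2,834,640.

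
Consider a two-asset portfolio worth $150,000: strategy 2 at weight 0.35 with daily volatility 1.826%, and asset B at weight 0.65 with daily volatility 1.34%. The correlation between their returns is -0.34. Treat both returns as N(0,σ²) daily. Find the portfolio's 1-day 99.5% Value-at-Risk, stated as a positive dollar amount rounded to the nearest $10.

$3,430

σ_p² = 0.35²·1.826² + 0.65²·1.34² + 2·-0.34·0.35·0.65·1.826·1.34 = 0.7886 (%²).
σ_p = √0.7886 = 0.888%.
At 99.5%, z = 2.576.
VaR = 2.576 × 0.888% = 2.287%; on $150,000 that is $3,430.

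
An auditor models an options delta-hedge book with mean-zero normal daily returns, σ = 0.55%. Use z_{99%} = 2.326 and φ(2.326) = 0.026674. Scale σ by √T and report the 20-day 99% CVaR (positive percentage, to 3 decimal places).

σ_{20d} = 0.55% × √20 = 2.460%.
ES multiplier = φ(z)/(1−α) = 0.026674/0.01 = 2.667.
ES = 2.460% × 2.667 = 6.561%.

6.561%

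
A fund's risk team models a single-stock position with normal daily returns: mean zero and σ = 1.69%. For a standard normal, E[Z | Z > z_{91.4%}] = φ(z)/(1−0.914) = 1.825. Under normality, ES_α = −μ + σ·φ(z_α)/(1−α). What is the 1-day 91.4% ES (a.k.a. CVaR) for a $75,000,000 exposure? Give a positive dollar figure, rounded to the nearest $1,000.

$2,313,000

ES = 1.69% × 1.825 = 3.084%.
On $75,000,000: 0.03084 × $75,000,000 = $2,313,000.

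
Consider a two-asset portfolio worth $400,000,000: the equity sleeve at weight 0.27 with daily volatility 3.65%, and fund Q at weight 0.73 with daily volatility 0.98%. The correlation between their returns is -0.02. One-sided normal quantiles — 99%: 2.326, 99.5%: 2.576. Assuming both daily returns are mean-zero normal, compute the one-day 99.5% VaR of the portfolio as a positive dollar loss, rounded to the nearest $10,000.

σ_p² = 0.27²·3.65² + 0.73²·0.98² + 2·-0.02·0.27·0.73·3.65·0.98 = 1.4548 (%²).
σ_p = √1.4548 = 1.206%.
VaR = 2.576 × 1.206% = 3.107%; on $400,000,000 that is $12,428,000.

$12,430,000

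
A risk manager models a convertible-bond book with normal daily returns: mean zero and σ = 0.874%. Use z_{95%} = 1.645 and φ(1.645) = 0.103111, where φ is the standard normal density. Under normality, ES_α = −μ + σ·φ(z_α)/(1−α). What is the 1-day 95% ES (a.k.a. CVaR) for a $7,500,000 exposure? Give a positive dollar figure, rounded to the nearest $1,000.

$135,000

Tail multiplier: φ(z)/(1−α) = 0.103111 / 0.05 = 2.062.
ES = 0.874% × 2.062 = 1.802%.
On $7,500,000: 0.01802 × $7,500,000 = $135,150.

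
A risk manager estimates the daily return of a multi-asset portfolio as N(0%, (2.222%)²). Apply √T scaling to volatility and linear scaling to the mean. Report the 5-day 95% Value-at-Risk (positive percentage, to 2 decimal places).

At 95%, z = 1.645.
σ_{5d} = 2.222% × √5 = 4.969%.
VaR = 1.645 × 4.969% = 8.174%.

8.17%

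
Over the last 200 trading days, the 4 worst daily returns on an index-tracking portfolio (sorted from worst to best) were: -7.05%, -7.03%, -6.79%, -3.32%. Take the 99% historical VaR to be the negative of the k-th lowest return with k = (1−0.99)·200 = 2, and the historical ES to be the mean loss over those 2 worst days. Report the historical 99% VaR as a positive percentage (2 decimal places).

k = 2; the 2nd lowest return is -7.03%, so VaR = 7.03%.

7.03%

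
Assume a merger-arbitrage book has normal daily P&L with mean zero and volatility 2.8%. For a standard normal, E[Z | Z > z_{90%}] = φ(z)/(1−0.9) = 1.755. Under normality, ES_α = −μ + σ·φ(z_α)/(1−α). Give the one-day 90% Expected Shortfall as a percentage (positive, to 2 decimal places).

ES = 2.8% × 1.755 = 4.914%.

4.91%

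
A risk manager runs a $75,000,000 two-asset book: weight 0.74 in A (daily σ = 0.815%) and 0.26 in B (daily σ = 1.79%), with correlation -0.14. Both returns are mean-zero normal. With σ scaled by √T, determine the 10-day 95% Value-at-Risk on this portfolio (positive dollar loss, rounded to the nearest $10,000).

$2,760,000

σ_p = √(0.74²·0.815² + 0.26²·1.79² + 2·-0.14·0.74·0.26·0.815·1.79) = 0.708%.
σ_{10d} = 0.708% × √10 = 2.239%.
z(95%) = 1.645.
VaR = 1.645 × 2.239% = 3.683%; on $75,000,000 that is $2,762,250.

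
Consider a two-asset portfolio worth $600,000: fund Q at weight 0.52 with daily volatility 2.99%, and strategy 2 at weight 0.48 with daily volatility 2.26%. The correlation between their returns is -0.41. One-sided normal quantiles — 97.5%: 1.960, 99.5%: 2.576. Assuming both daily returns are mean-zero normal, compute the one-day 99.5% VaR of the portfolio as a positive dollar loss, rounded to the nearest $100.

$23,000

σ_p² = 0.52²·2.99² + 0.48²·2.26² + 2·-0.41·0.52·0.48·2.99·2.26 = 2.2111 (%²).
σ_p = √2.2111 = 1.487%.
VaR = 2.576 × 1.487% = 3.831%; on $600,000 that is $22,986.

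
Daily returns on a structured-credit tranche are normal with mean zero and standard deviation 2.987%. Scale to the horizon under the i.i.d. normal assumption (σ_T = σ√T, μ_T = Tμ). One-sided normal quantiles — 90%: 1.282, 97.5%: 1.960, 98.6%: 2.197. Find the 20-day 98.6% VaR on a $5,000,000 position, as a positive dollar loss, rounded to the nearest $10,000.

$1,470,000

σ_{20d} = 2.987% × √20 = 13.358%.
VaR = 2.197 × 13.358% = 29.348%.
On $5,000,000: 0.29348 × $5,000,000 = $1,467,400.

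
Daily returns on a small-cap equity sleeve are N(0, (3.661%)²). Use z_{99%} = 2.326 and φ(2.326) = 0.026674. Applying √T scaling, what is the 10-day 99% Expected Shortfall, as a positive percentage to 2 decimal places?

30.88%

σ_{10d} = 3.661% × √10 = 11.577%.
ES multiplier = φ(z)/(1−α) = 0.026674/0.01 = 2.667.
ES = 11.577% × 2.667 = 30.876%.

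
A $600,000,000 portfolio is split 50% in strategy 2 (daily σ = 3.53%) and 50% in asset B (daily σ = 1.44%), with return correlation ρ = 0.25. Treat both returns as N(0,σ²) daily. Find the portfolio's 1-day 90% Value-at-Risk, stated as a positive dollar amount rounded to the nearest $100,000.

σ_p² = 0.5²·3.53² + 0.5²·1.44² + 2·0.25·0.5·0.5·3.53·1.44 = 4.2690 (%²).
σ_p = √4.2690 = 2.066%.
At 90%, z = 1.282.
VaR = 1.282 × 2.066% = 2.649%; on $600,000,000 that is $15,894,000.

$15,900,000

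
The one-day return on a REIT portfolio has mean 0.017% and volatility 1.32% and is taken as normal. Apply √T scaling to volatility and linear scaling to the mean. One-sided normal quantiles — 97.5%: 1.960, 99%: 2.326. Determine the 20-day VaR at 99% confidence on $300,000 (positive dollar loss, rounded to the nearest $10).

$40,170

σ_{20d} = 1.32% × √20 = 5.903%; μ_{20d} = 20 × 0.017% = 0.340%.
VaR = −(0.340%) + 2.326 × 5.903% = 13.390%.
On $300,000: 0.13390 × $300,000 = $40,170.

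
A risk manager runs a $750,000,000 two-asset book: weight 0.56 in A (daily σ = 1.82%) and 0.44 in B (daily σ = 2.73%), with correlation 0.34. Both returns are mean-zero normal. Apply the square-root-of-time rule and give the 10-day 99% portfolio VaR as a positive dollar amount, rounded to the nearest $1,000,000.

$100,000,000

σ_p = √(0.56²·1.82² + 0.44²·2.73² + 2·0.34·0.56·0.44·1.82·2.73) = 1.820%.
σ_{10d} = 1.820% × √10 = 5.755%.
z(99%) = 2.326.
VaR = 2.326 × 5.755% = 13.386%; on $750,000,000 that is $100,395,000.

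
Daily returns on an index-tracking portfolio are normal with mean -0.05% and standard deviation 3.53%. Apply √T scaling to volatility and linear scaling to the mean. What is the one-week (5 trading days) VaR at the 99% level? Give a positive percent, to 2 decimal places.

18.61%

At 99%, z = 2.326.
σ_{5d} = 3.53% × √5 = 7.893%; μ_{5d} = 5 × -0.05% = -0.250%.
VaR = −(-0.250%) + 2.326 × 7.893% = 18.609%.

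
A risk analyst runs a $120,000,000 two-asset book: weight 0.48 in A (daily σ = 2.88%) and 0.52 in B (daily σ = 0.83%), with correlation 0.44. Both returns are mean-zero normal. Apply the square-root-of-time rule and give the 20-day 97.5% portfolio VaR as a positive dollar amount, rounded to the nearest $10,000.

σ_p = √(0.48²·2.88² + 0.52²·0.83² + 2·0.44·0.48·0.52·2.88·0.83) = 1.619%.
σ_{20d} = 1.619% × √20 = 7.240%.
z(97.5%) = 1.960.
VaR = 1.960 × 7.240% = 14.190%; on $120,000,000 that is $17,028,000.

$17,030,000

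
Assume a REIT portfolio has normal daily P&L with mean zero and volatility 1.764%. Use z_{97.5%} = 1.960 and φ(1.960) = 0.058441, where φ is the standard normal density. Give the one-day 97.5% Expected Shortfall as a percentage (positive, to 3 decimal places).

4.124%

Tail multiplier: φ(z)/(1−α) = 0.058441 / 0.025 = 2.338.
ES = 1.764% × 2.338 = 4.124%.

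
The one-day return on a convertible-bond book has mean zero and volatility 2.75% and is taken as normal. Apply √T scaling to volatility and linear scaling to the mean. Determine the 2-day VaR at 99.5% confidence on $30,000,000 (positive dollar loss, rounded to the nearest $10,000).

At 99.5%, z = 2.576.
σ_{2d} = 2.75% × √2 = 3.889%.
VaR = 2.576 × 3.889% = 10.018%.
On $30,000,000: 0.10018 × $30,000,000 = $3,005,400.

$3,010,000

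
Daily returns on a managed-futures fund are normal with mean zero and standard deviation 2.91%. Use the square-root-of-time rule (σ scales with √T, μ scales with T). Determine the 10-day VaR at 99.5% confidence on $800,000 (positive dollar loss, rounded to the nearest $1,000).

$190,000

At 99.5%, z = 2.576.
σ_{10d} = 2.91% × √10 = 9.202%.
VaR = 2.576 × 9.202% = 23.704%.
On $800,000: 0.23704 × $800,000 = $189,632.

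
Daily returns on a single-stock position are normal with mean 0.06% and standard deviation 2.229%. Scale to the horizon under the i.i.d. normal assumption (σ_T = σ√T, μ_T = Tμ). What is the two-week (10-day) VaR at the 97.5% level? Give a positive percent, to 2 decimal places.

13.22%

At 97.5%, z = 1.960.
σ_{10d} = 2.229% × √10 = 7.049%; μ_{10d} = 10 × 0.06% = 0.600%.
VaR = −(0.600%) + 1.960 × 7.049% = 13.216%.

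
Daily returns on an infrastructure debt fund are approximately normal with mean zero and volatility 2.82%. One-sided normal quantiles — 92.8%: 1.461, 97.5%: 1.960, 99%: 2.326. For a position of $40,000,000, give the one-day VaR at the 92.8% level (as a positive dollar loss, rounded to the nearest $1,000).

VaR = z·σ = 1.461 × 2.82% = 4.120%.
On $40,000,000: 0.04120 × $40,000,000 = $1,648,000.

$1,648,000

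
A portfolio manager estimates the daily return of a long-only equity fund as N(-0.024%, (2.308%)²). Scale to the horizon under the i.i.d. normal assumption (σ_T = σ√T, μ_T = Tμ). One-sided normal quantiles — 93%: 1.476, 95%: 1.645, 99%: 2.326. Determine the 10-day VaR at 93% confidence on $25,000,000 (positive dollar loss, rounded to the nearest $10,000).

σ_{10d} = 2.308% × √10 = 7.299%; μ_{10d} = 10 × -0.024% = -0.240%.
VaR = −(-0.240%) + 1.476 × 7.299% = 11.013%.
On $25,000,000: 0.11013 × $25,000,000 = $2,753,250.

$2,750,000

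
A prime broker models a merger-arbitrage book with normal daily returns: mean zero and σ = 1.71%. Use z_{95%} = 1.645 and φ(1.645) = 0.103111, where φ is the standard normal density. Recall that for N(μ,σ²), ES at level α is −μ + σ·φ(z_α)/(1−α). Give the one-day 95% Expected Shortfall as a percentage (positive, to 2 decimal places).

Tail multiplier: φ(z)/(1−α) = 0.103111 / 0.05 = 2.062.
ES = 1.71% × 2.062 = 3.526%.

3.53%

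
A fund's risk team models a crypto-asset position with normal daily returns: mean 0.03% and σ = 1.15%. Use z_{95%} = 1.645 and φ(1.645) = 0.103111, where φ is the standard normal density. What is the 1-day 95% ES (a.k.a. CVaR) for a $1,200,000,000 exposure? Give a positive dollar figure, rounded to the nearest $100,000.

$28,100,000

Tail multiplier: φ(z)/(1−α) = 0.103111 / 0.05 = 2.062.
ES = −(0.03%) + 1.15% × 2.062 = 2.341%.
On $1,200,000,000: 0.02341 × $1,200,000,000 = $28,092,000.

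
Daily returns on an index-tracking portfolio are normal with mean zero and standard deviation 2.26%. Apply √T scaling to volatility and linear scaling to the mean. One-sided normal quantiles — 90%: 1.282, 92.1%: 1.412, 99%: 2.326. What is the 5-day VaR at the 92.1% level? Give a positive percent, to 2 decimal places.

σ_{5d} = 2.26% × √5 = 5.054%.
VaR = 1.412 × 5.054% = 7.136%.

7.14%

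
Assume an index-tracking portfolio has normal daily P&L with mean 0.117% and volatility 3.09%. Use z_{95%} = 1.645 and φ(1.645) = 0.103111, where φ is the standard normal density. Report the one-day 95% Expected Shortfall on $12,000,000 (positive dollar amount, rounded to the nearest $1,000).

Tail multiplier: φ(z)/(1−α) = 0.103111 / 0.05 = 2.062.
ES = −(0.117%) + 3.09% × 2.062 = 6.255%.
On $12,000,000: 0.06255 × $12,000,000 = $750,600.

$751,000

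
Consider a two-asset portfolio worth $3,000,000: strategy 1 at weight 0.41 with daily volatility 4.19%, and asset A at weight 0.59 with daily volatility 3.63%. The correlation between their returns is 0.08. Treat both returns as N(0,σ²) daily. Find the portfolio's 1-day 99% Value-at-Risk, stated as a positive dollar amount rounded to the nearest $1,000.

σ_p² = 0.41²·4.19² + 0.59²·3.63² + 2·0.08·0.41·0.59·4.19·3.63 = 8.1267 (%²).
σ_p = √8.1267 = 2.851%.
At 99%, z = 2.326.
VaR = 2.326 × 2.851% = 6.631%; on $3,000,000 that is $198,930.

$199,000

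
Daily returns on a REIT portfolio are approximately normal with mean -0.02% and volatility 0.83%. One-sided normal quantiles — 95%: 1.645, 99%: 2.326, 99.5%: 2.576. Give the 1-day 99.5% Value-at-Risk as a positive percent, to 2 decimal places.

2.16%

VaR = −μ + z·σ = −(-0.02%) + 2.576 × 0.83% = 2.158%.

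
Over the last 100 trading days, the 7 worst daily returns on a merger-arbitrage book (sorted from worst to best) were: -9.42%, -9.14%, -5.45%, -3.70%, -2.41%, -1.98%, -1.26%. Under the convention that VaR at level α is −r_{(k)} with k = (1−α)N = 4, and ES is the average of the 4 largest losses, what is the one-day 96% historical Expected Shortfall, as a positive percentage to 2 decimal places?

6.93%

The 4 worst returns sum to -27.71%.
ES = −(-27.71%) / 4 = 6.9275% ≈ 6.93%.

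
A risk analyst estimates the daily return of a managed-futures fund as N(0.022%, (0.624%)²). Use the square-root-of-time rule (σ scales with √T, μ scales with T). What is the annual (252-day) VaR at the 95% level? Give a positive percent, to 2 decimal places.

10.75%

At 95%, z = 1.645.
σ_{252d} = 0.624% × √252 = 9.906%; μ_{252d} = 252 × 0.022% = 5.544%.
VaR = −(5.544%) + 1.645 × 9.906% = 10.751%.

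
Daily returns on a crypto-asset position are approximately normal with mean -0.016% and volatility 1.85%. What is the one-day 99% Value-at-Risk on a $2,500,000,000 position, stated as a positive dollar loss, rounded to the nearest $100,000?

$108,000,000

At 99% one-sided, z = 2.326.
VaR = −μ + z·σ = −(-0.016%) + 2.326 × 1.85% = 4.319%.
On $2,500,000,000: 0.04319 × $2,500,000,000 = $107,975,000.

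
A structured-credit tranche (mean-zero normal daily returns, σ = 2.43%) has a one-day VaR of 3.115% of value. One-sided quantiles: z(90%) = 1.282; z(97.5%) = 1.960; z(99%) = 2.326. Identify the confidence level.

90%

Implied z = VaR/σ = 3.115 / 2.43 = 1.282.
This matches z(90%) = 1.282.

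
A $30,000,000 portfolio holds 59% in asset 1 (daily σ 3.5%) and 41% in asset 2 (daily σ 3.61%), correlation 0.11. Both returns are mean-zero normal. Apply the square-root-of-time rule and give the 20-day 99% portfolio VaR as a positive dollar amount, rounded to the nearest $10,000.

σ_p = √(0.59²·3.5² + 0.41²·3.61² + 2·0.11·0.59·0.41·3.5·3.61) = 2.670%.
σ_{20d} = 2.670% × √20 = 11.941%.
z(99%) = 2.326.
VaR = 2.326 × 11.941% = 27.775%; on $30,000,000 that is $8,332,500.

$8,330,000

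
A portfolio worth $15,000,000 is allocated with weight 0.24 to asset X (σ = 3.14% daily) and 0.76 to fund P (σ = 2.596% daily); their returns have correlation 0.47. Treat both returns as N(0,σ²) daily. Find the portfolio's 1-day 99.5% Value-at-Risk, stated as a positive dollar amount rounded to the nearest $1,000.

$935,000

σ_p² = 0.24²·3.14² + 0.76²·2.596² + 2·0.47·0.24·0.76·3.14·2.596 = 5.8581 (%²).
σ_p = √5.8581 = 2.420%.
At 99.5%, z = 2.576.
VaR = 2.576 × 2.420% = 6.234%; on $15,000,000 that is $935,100.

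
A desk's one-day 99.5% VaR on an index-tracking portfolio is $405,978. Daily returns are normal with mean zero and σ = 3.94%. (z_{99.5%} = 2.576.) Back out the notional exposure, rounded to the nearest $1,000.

VaR as a fraction of value: z·σ = 2.576 × 3.94% = 10.1494%.
Position = $405,978 / 0.101494 = $4,000,004.

$4,000,000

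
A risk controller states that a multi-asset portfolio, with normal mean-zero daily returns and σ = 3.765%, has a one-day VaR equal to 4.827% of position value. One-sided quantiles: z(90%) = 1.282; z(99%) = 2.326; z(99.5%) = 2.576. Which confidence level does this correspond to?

90%

Implied z = VaR/σ = 4.827 / 3.765 = 1.282.
This matches z(90%) = 1.282.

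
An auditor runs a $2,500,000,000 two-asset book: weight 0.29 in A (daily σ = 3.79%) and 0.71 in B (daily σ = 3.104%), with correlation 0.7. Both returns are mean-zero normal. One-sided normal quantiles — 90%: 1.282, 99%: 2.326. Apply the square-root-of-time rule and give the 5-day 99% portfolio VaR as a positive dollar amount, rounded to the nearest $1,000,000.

$400,000,000

σ_p = √(0.29²·3.79² + 0.71²·3.104² + 2·0.7·0.29·0.71·3.79·3.104) = 3.075%.
σ_{5d} = 3.075% × √5 = 6.876%.
VaR = 2.326 × 6.876% = 15.994%; on $2,500,000,000 that is $399,850,000.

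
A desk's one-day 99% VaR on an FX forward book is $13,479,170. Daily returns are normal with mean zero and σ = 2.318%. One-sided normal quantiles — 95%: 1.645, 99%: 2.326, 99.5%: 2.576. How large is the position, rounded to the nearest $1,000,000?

$250,000,000

VaR as a fraction of value: z·σ = 2.326 × 2.318% = 5.39167%.
Position = $13,479,170 / 0.0539167 = $250,000,000.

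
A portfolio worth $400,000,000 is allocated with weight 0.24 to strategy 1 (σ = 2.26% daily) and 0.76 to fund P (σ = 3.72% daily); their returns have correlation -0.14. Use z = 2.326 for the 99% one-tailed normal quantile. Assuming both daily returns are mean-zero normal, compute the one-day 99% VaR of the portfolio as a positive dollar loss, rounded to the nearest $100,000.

$26,100,000

σ_p² = 0.24²·2.26² + 0.76²·3.72² + 2·-0.14·0.24·0.76·2.26·3.72 = 7.8579 (%²).
σ_p = √7.8579 = 2.803%.
VaR = 2.326 × 2.803% = 6.520%; on $400,000,000 that is $26,080,000.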